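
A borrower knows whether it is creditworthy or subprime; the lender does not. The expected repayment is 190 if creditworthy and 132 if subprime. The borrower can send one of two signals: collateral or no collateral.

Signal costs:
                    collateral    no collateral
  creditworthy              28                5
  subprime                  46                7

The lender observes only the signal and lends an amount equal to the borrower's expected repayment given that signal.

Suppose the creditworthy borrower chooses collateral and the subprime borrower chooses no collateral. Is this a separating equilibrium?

If types separate, collateral earns payment 190 and no collateral earns 132.
Creditworthy: collateral gives 190 − 28 = 162; no collateral gives 132 − 5 = 127. No deviation. ✓
Subprime: no collateral gives 132 − 7 = 125; collateral gives 190 − 46 = 144. Would deviate. ✗

No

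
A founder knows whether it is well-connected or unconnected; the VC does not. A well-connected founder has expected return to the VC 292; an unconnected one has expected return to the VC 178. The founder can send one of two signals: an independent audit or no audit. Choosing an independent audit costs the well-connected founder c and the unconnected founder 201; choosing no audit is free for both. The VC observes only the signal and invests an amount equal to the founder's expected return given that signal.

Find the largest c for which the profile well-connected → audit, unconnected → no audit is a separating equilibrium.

114

Under separation: audit → well-connected (pays 292); no audit → unconnected (pays 178).
Unconnected: 178 − 0 = 178 ≥ 292 − 201 = 91. Holds regardless of c. ✓
Well-connected: 292 − c ≥ 178 − 0, so c ≤ 292 − 178 = 114.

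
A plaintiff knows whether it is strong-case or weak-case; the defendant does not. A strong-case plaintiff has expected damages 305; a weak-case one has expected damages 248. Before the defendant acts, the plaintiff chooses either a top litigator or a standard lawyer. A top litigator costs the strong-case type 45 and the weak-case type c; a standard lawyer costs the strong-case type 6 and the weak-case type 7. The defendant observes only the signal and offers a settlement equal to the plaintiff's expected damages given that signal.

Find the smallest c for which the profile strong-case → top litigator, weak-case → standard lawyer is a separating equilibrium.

Under separation: top litigator → strong-case (pays 305); standard lawyer → weak-case (pays 248).
Strong-case: 305 − 45 = 260 ≥ 248 − 6 = 242. Holds regardless of c. ✓
Weak-case: 248 − 7 ≥ 305 − c, so c ≥ 305 − 241 = 64.

64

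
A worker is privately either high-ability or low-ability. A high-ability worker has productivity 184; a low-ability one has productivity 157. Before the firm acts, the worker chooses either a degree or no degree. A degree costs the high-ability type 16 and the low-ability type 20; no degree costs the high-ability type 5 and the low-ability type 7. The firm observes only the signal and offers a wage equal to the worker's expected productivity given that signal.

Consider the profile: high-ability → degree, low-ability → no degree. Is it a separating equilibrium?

No

If types separate, degree earns payment 184 and no degree earns 157.
High-ability: degree gives 184 − 16 = 168; no degree gives 157 − 5 = 152. No deviation. ✓
Low-ability: no degree gives 157 − 7 = 150; degree gives 184 − 20 = 164. Would deviate. ✗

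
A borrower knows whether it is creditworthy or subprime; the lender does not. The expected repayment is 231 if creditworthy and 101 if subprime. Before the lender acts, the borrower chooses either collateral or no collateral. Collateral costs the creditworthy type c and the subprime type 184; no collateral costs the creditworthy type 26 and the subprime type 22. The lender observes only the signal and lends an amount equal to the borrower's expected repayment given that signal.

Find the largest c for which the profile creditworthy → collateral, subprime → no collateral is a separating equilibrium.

Under separation: collateral → creditworthy (pays 231); no collateral → subprime (pays 101).
Subprime: 101 − 22 = 79 ≥ 231 − 184 = 47. Holds regardless of c. ✓
Creditworthy: 231 − c ≥ 101 − 26, so c ≤ 231 − 75 = 156.

156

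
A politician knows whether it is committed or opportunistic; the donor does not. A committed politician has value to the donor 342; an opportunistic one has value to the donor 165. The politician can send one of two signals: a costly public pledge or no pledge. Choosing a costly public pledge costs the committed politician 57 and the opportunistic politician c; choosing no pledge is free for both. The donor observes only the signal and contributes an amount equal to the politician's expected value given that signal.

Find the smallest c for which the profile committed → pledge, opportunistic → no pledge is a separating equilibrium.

Under separation: pledge → committed (pays 342); no pledge → opportunistic (pays 165).
Committed: 342 − 57 = 285 ≥ 165 − 0 = 165. Holds regardless of c. ✓
Opportunistic: 165 − 0 ≥ 342 − c, so c ≥ 342 − 165 = 177.

177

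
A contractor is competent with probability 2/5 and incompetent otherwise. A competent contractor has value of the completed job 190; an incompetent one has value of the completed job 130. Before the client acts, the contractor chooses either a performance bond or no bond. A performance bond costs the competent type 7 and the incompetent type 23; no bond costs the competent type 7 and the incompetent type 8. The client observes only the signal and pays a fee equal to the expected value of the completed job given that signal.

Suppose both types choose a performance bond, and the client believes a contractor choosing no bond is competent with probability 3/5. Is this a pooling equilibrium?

At the pooled signal (bond) the client holds the prior 2/5 and pays 2/5·190 + 3/5·130 = 154. Off-path (no bond) belief 3/5 gives 3/5·190 + 2/5·130 = 166.
Competent: bond gives 154 − 7 = 147; no bond gives 166 − 7 = 159. Deviates. ✗
Incompetent: bond gives 154 − 23 = 131; no bond gives 166 − 8 = 158. Deviates. ✗

No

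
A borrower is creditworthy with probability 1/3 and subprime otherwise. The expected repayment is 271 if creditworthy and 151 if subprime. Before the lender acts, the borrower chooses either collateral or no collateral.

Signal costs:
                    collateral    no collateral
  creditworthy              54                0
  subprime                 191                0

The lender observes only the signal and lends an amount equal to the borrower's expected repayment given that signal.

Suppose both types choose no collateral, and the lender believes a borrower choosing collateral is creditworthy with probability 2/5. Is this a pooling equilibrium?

Yes

At the pooled signal (no collateral) the lender holds the prior 1/3 and pays 1/3·271 + 2/3·151 = 191. Off-path (collateral) belief 2/5 gives 2/5·271 + 3/5·151 = 199.
Creditworthy: no collateral gives 191 − 0 = 191; collateral gives 199 − 54 = 145. Stays. ✓
Subprime: no collateral gives 191 − 0 = 191; collateral gives 199 − 191 = 8. Stays. ✓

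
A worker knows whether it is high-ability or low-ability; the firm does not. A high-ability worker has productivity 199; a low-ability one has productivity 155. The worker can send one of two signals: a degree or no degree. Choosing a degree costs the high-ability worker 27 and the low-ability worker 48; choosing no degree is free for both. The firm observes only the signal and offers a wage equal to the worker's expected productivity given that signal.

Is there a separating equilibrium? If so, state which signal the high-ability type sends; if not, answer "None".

Try high-ability → degree, low-ability → no degree:
  Under separation the firm infers type exactly: degree → high-ability (pays 199), no degree → low-ability (pays 155).
  High-ability: degree gives 199 − 27 = 172; no degree gives 155 − 0 = 155. No deviation. ✓
  Low-ability: no degree gives 155 − 0 = 155; degree gives 199 − 48 = 151. No deviation. ✓
Both hold — the high-ability type sends degree.

degree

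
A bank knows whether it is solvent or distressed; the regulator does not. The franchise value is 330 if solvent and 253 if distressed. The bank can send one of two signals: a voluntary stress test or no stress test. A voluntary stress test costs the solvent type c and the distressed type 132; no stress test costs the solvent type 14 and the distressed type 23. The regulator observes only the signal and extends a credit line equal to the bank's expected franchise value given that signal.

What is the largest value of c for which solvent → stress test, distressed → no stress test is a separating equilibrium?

Under separation: stress test → solvent (pays 330); no stress test → distressed (pays 253).
Distressed: 253 − 23 = 230 ≥ 330 − 132 = 198. Holds regardless of c. ✓
Solvent: 330 − c ≥ 253 − 14, so c ≤ 330 − 239 = 91.

91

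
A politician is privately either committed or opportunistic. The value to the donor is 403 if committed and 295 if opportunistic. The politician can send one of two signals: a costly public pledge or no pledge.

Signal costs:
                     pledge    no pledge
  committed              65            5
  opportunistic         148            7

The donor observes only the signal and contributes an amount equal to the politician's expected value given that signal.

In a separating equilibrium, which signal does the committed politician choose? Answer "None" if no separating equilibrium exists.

pledge

Try committed → pledge, opportunistic → no pledge:
  Under separation the donor infers type exactly: pledge → committed (pays 403), no pledge → opportunistic (pays 295).
  Committed: pledge gives 403 − 65 = 338; no pledge gives 295 − 5 = 290. No deviation. ✓
  Opportunistic: no pledge gives 295 − 7 = 288; pledge gives 403 − 148 = 255. No deviation. ✓
Both hold — the committed type sends pledge.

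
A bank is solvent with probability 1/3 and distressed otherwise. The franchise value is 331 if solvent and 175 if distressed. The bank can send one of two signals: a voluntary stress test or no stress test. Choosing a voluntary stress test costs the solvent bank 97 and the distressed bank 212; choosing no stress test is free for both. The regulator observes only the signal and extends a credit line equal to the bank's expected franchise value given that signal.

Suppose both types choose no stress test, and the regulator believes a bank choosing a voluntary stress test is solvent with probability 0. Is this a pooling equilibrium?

Yes

At the pooled signal (no stress test) the regulator holds the prior 1/3 and pays 1/3·331 + 2/3·175 = 227. Off-path (stress test) belief 0 gives 0·331 + 1·175 = 175.
Solvent: no stress test gives 227 − 0 = 227; stress test gives 175 − 97 = 78. Stays. ✓
Distressed: no stress test gives 227 − 0 = 227; stress test gives 175 − 212 = -37. Stays. ✓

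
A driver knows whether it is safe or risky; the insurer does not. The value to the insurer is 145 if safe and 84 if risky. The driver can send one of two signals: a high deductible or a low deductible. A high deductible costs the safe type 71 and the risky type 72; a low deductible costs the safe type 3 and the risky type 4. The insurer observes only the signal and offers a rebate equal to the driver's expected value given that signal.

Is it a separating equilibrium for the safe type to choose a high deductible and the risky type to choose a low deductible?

If types separate, high deductible earns payment 145 and low deductible earns 84.
Safe: high deductible gives 145 − 71 = 74; low deductible gives 84 − 3 = 81. Would deviate. ✗
Risky: low deductible gives 84 − 4 = 80; high deductible gives 145 − 72 = 73. No deviation. ✓

No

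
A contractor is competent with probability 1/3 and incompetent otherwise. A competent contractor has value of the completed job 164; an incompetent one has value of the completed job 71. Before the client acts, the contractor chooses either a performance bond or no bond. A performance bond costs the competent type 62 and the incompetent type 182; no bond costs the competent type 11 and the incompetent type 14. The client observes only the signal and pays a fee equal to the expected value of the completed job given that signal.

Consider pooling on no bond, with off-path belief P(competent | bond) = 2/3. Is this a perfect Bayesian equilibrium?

Yes

At the pooled signal (no bond) the client holds the prior 1/3 and pays 1/3·164 + 2/3·71 = 102. Off-path (bond) belief 2/3 gives 2/3·164 + 1/3·71 = 133.
Competent: no bond gives 102 − 11 = 91; bond gives 133 − 62 = 71. Stays. ✓
Incompetent: no bond gives 102 − 14 = 88; bond gives 133 − 182 = -49. Stays. ✓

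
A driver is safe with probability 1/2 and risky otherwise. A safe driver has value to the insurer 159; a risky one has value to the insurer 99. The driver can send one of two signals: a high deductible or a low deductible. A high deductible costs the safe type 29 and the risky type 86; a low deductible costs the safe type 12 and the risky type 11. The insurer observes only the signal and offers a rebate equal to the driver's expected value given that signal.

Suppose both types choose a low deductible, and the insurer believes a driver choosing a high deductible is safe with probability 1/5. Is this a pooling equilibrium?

Yes

On the equilibrium path (low deductible) the insurer holds the prior 1/2 and pays 1/2·159 + 1/2·99 = 129. Off-path (high deductible) belief 1/5 gives 1/5·159 + 4/5·99 = 111.
Safe: low deductible gives 129 − 12 = 117; high deductible gives 111 − 29 = 82. Stays. ✓
Risky: low deductible gives 129 − 11 = 118; high deductible gives 111 − 86 = 25. Stays. ✓
Beliefs are Bayes-consistent on-path and both types best-respond.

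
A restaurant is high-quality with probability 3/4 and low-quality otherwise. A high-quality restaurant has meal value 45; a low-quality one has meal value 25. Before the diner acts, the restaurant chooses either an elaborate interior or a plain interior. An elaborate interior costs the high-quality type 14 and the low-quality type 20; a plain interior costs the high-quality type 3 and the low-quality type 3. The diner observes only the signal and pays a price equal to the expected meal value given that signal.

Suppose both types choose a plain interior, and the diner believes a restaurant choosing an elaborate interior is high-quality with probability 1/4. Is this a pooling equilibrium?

On the equilibrium path (plain interior) the diner holds the prior 3/4 and pays 3/4·45 + 1/4·25 = 40. Off-path (elaborate interior) belief 1/4 gives 1/4·45 + 3/4·25 = 30.
High-quality: plain interior gives 40 − 3 = 37; elaborate interior gives 30 − 14 = 16. Stays. ✓
Low-quality: plain interior gives 40 − 3 = 37; elaborate interior gives 30 − 20 = 10. Stays. ✓
Beliefs are Bayes-consistent on-path and both types best-respond.

Yes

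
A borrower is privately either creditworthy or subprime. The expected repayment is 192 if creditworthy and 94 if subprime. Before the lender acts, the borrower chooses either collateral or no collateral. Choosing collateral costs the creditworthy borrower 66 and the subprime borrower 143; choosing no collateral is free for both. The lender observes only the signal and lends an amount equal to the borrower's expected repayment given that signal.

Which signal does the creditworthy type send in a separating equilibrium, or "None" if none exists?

Try creditworthy → collateral, subprime → no collateral:
  Under separation the lender infers type exactly: collateral → creditworthy (pays 192), no collateral → subprime (pays 94).
  Creditworthy: collateral gives 192 − 66 = 126; no collateral gives 94 − 0 = 94. No deviation. ✓
  Subprime: no collateral gives 94 − 0 = 94; collateral gives 192 − 143 = 49. No deviation. ✓
Both hold — the creditworthy type sends collateral.

collateral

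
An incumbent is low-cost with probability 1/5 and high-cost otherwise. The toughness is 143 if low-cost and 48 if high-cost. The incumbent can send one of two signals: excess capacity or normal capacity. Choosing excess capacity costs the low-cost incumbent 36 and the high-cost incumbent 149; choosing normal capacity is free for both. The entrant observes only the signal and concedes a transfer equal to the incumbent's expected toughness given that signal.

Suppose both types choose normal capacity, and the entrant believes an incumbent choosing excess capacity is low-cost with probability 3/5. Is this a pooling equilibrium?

At the pooled signal (normal capacity) the entrant holds the prior 1/5 and pays 1/5·143 + 4/5·48 = 67. Off-path (excess capacity) belief 3/5 gives 3/5·143 + 2/5·48 = 105.
Low-cost: normal capacity gives 67 − 0 = 67; excess capacity gives 105 − 36 = 69. Deviates. ✗
High-cost: normal capacity gives 67 − 0 = 67; excess capacity gives 105 − 149 = -44. Stays. ✓

No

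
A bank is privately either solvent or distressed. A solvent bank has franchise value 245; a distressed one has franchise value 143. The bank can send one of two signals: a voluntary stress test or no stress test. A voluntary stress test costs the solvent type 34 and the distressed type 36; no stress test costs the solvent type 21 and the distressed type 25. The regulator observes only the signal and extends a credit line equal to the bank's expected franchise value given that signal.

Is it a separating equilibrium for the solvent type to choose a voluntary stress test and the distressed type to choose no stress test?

No

Under separation the regulator infers type exactly: stress test → solvent (pays 245), no stress test → distressed (pays 143).
Solvent: stress test gives 245 − 34 = 211; no stress test gives 143 − 21 = 122. No deviation. ✓
Distressed: no stress test gives 143 − 25 = 118; stress test gives 245 − 36 = 209. Would deviate. ✗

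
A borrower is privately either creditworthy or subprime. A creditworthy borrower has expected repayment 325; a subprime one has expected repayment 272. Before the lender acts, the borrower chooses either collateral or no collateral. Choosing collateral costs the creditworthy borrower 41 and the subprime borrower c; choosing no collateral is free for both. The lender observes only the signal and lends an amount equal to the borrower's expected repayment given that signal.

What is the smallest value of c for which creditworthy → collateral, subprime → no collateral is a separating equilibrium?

53

Under separation: collateral → creditworthy (pays 325); no collateral → subprime (pays 272).
Creditworthy: 325 − 41 = 284 ≥ 272 − 0 = 272. Holds regardless of c. ✓
Subprime: 272 − 0 ≥ 325 − c, so c ≥ 325 − 272 = 53.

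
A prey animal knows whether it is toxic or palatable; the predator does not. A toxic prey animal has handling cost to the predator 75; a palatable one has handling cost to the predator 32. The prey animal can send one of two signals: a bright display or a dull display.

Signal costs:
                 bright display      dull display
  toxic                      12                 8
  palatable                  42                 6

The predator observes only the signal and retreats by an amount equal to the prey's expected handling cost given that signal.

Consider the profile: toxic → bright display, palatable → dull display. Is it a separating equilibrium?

If types separate, bright display earns payment 75 and dull display earns 32.
Toxic: bright display gives 75 − 12 = 63; dull display gives 32 − 8 = 24. No deviation. ✓
Palatable: dull display gives 32 − 6 = 26; bright display gives 75 − 42 = 33. Would deviate. ✗

No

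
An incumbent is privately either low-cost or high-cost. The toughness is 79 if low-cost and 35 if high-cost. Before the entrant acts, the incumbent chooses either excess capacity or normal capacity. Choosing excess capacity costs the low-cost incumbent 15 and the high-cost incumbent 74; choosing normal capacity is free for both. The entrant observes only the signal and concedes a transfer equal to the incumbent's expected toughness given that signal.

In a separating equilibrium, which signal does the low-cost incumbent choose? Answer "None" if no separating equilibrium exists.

Try low-cost → excess capacity, high-cost → normal capacity:
  If types separate, excess capacity earns payment 79 and normal capacity earns 35.
  Low-cost: excess capacity gives 79 − 15 = 64; normal capacity gives 35 − 0 = 35. No deviation. ✓
  High-cost: normal capacity gives 35 − 0 = 35; excess capacity gives 79 − 74 = 5. No deviation. ✓
Both hold — the low-cost type sends excess capacity.

excess capacity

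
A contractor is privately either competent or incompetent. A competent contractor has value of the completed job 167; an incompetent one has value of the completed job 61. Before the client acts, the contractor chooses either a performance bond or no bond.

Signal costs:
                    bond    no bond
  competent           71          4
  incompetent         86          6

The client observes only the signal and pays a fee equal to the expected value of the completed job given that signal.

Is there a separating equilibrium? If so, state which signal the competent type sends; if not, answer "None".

Try competent → bond, incompetent → no bond:
  If types separate, bond earns payment 167 and no bond earns 61.
  Competent: bond gives 167 − 71 = 96; no bond gives 61 − 4 = 57. No deviation. ✓
  Incompetent: no bond gives 61 − 6 = 55; bond gives 167 − 86 = 81. Would deviate. ✗
Try competent → no bond, incompetent → bond:
  If types separate, no bond earns payment 167 and bond earns 61.
  Competent: no bond gives 167 − 4 = 163; bond gives 61 − 71 = -10. No deviation. ✓
  Incompetent: bond gives 61 − 86 = -25; no bond gives 167 − 6 = 161. Would deviate. ✗
Neither assignment is incentive-compatible.

None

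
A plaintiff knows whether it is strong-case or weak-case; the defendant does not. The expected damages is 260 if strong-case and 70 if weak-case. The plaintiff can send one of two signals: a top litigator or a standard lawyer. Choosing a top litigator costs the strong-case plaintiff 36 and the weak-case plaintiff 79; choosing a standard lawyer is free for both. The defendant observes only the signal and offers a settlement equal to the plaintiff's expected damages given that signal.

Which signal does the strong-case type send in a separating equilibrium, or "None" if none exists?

Try strong-case → top litigator, weak-case → standard lawyer:
  Under separation the defendant infers type exactly: top litigator → strong-case (pays 260), standard lawyer → weak-case (pays 70).
  Strong-case: top litigator gives 260 − 36 = 224; standard lawyer gives 70 − 0 = 70. No deviation. ✓
  Weak-case: standard lawyer gives 70 − 0 = 70; top litigator gives 260 − 79 = 181. Would deviate. ✗
Try strong-case → standard lawyer, weak-case → top litigator:
  Under separation the defendant infers type exactly: standard lawyer → strong-case (pays 260), top litigator → weak-case (pays 70).
  Strong-case: standard lawyer gives 260 − 0 = 260; top litigator gives 70 − 36 = 34. No deviation. ✓
  Weak-case: top litigator gives 70 − 79 = -9; standard lawyer gives 260 − 0 = 260. Would deviate. ✗
Neither assignment is incentive-compatible.

None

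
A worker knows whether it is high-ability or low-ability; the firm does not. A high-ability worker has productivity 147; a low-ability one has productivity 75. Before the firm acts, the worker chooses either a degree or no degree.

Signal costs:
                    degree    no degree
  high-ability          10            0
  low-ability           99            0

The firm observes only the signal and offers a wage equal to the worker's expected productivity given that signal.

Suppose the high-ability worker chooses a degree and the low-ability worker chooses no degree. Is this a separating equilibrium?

If types separate, degree earns payment 147 and no degree earns 75.
High-ability: degree gives 147 − 10 = 137; no degree gives 75 − 0 = 75. No deviation. ✓
Low-ability: no degree gives 75 − 0 = 75; degree gives 147 − 99 = 48. No deviation. ✓
Neither type gains from mimicking the other.

Yes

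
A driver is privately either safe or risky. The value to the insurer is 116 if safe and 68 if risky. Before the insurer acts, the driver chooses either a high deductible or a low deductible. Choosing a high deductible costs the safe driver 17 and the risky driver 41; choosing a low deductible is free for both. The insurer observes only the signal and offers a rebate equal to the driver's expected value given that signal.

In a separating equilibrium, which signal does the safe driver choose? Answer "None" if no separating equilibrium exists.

None

Try safe → high deductible, risky → low deductible:
  If types separate, high deductible earns payment 116 and low deductible earns 68.
  Safe: high deductible gives 116 − 17 = 99; low deductible gives 68 − 0 = 68. No deviation. ✓
  Risky: low deductible gives 68 − 0 = 68; high deductible gives 116 − 41 = 75. Would deviate. ✗
Try safe → low deductible, risky → high deductible:
  If types separate, low deductible earns payment 116 and high deductible earns 68.
  Safe: low deductible gives 116 − 0 = 116; high deductible gives 68 − 17 = 51. No deviation. ✓
  Risky: high deductible gives 68 − 41 = 27; low deductible gives 116 − 0 = 116. Would deviate. ✗
Neither assignment is incentive-compatible.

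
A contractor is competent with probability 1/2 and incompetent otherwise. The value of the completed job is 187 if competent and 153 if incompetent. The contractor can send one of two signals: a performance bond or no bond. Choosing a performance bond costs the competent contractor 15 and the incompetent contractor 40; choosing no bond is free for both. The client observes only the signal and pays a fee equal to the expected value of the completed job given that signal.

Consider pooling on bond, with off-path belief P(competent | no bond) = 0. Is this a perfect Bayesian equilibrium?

At the pooled signal (bond) the client holds the prior 1/2 and pays 1/2·187 + 1/2·153 = 170. Off-path (no bond) belief 0 gives 0·187 + 1·153 = 153.
Competent: bond gives 170 − 15 = 155; no bond gives 153 − 0 = 153. Stays. ✓
Incompetent: bond gives 170 − 40 = 130; no bond gives 153 − 0 = 153. Deviates. ✗

No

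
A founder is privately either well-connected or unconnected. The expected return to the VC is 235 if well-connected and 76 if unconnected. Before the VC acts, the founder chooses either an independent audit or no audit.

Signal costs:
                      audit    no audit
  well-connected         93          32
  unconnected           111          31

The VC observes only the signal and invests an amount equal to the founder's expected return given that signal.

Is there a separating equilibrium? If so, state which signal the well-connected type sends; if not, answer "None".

None

Try well-connected → audit, unconnected → no audit:
  Under separation the VC infers type exactly: audit → well-connected (pays 235), no audit → unconnected (pays 76).
  Well-connected: audit gives 235 − 93 = 142; no audit gives 76 − 32 = 44. No deviation. ✓
  Unconnected: no audit gives 76 − 31 = 45; audit gives 235 − 111 = 124. Would deviate. ✗
Try well-connected → no audit, unconnected → audit:
  Under separation the VC infers type exactly: no audit → well-connected (pays 235), audit → unconnected (pays 76).
  Well-connected: no audit gives 235 − 32 = 203; audit gives 76 − 93 = -17. No deviation. ✓
  Unconnected: audit gives 76 − 111 = -35; no audit gives 235 − 31 = 204. Would deviate. ✗
Neither assignment is incentive-compatible.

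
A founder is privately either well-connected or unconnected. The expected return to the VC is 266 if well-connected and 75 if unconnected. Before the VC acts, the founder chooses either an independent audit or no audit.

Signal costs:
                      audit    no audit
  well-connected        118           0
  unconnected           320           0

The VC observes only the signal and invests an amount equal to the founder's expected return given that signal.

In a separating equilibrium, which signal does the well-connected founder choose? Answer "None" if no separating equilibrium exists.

Try well-connected → audit, unconnected → no audit:
  Under separation the VC infers type exactly: audit → well-connected (pays 266), no audit → unconnected (pays 75).
  Well-connected: audit gives 266 − 118 = 148; no audit gives 75 − 0 = 75. No deviation. ✓
  Unconnected: no audit gives 75 − 0 = 75; audit gives 266 − 320 = -54. No deviation. ✓
Both hold — the well-connected type sends audit.

audit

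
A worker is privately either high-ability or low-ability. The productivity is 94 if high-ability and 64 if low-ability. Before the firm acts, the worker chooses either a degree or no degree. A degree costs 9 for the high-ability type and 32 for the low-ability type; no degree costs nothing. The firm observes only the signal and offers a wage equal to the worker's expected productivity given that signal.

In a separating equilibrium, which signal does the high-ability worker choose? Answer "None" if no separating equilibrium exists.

degree

Try high-ability → degree, low-ability → no degree:
  Under separation the firm infers type exactly: degree → high-ability (pays 94), no degree → low-ability (pays 64).
  High-ability: degree gives 94 − 9 = 85; no degree gives 64 − 0 = 64. No deviation. ✓
  Low-ability: no degree gives 64 − 0 = 64; degree gives 94 − 32 = 62. No deviation. ✓
Both hold — the high-ability type sends degree.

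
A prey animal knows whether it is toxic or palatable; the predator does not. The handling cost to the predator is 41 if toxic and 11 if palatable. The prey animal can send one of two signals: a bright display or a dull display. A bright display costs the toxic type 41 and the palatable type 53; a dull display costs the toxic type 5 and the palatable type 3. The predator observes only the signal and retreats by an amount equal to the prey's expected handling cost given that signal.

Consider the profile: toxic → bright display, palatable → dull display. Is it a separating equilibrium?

Under separation the predator infers type exactly: bright display → toxic (pays 41), dull display → palatable (pays 11).
Toxic: bright display gives 41 − 41 = 0; dull display gives 11 − 5 = 6. Would deviate. ✗
Palatable: dull display gives 11 − 3 = 8; bright display gives 41 − 53 = -12. No deviation. ✓

No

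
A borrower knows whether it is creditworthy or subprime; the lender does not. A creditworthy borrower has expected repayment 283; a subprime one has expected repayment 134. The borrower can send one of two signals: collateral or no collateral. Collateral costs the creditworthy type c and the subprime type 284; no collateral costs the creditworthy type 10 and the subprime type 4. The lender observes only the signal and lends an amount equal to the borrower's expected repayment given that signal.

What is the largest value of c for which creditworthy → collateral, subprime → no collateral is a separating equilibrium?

Under separation: collateral → creditworthy (pays 283); no collateral → subprime (pays 134).
Subprime: 134 − 4 = 130 ≥ 283 − 284 = -1. Holds regardless of c. ✓
Creditworthy: 283 − c ≥ 134 − 10, so c ≤ 283 − 124 = 159.

159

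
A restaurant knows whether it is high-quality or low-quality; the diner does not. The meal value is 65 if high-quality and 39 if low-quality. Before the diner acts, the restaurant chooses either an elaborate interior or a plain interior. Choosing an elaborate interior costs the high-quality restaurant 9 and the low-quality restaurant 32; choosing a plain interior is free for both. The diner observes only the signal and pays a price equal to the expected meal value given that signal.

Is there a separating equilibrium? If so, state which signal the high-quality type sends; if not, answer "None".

Try high-quality → elaborate interior, low-quality → plain interior:
  Under separation the diner infers type exactly: elaborate interior → high-quality (pays 65), plain interior → low-quality (pays 39).
  High-quality: elaborate interior gives 65 − 9 = 56; plain interior gives 39 − 0 = 39. No deviation. ✓
  Low-quality: plain interior gives 39 − 0 = 39; elaborate interior gives 65 − 32 = 33. No deviation. ✓
Both hold — the high-quality type sends elaborate interior.

elaborate interior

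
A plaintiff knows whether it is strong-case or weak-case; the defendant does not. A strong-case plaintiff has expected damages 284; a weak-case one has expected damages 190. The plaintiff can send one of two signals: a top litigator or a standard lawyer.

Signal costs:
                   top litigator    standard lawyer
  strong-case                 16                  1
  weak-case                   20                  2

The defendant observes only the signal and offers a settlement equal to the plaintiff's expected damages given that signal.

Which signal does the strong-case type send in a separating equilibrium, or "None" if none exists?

None

Try strong-case → top litigator, weak-case → standard lawyer:
  If types separate, top litigator earns payment 284 and standard lawyer earns 190.
  Strong-case: top litigator gives 284 − 16 = 268; standard lawyer gives 190 − 1 = 189. No deviation. ✓
  Weak-case: standard lawyer gives 190 − 2 = 188; top litigator gives 284 − 20 = 264. Would deviate. ✗
Try strong-case → standard lawyer, weak-case → top litigator:
  If types separate, standard lawyer earns payment 284 and top litigator earns 190.
  Strong-case: standard lawyer gives 284 − 1 = 283; top litigator gives 190 − 16 = 174. No deviation. ✓
  Weak-case: top litigator gives 190 − 20 = 170; standard lawyer gives 284 − 2 = 282. Would deviate. ✗
Neither assignment is incentive-compatible.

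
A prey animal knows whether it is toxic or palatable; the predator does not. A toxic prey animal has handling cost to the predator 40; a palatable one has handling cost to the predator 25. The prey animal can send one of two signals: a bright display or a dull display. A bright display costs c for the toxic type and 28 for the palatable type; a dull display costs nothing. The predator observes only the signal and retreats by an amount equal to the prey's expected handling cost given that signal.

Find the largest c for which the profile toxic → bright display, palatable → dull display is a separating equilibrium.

Under separation: bright display → toxic (pays 40); dull display → palatable (pays 25).
Palatable: 25 − 0 = 25 ≥ 40 − 28 = 12. Holds regardless of c. ✓
Toxic: 40 − c ≥ 25 − 0, so c ≤ 40 − 25 = 15.

15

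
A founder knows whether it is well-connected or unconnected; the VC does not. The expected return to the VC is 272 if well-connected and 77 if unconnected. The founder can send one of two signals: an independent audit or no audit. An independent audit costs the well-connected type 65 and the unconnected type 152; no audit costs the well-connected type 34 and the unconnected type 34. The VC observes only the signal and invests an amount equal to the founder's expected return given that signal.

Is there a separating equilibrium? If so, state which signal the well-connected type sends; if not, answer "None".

None

Try well-connected → audit, unconnected → no audit:
  If types separate, audit earns payment 272 and no audit earns 77.
  Well-connected: audit gives 272 − 65 = 207; no audit gives 77 − 34 = 43. No deviation. ✓
  Unconnected: no audit gives 77 − 34 = 43; audit gives 272 − 152 = 120. Would deviate. ✗
Try well-connected → no audit, unconnected → audit:
  If types separate, no audit earns payment 272 and audit earns 77.
  Well-connected: no audit gives 272 − 34 = 238; audit gives 77 − 65 = 12. No deviation. ✓
  Unconnected: audit gives 77 − 152 = -75; no audit gives 272 − 34 = 238. Would deviate. ✗
Neither assignment is incentive-compatible.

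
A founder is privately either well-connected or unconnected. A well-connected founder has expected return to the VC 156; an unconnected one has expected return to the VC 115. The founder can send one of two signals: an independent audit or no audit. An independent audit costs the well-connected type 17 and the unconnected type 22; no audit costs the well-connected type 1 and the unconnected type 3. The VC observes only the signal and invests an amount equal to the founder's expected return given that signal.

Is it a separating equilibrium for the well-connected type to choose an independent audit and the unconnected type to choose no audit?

No

If types separate, audit earns payment 156 and no audit earns 115.
Well-connected: audit gives 156 − 17 = 139; no audit gives 115 − 1 = 114. No deviation. ✓
Unconnected: no audit gives 115 − 3 = 112; audit gives 156 − 22 = 134. Would deviate. ✗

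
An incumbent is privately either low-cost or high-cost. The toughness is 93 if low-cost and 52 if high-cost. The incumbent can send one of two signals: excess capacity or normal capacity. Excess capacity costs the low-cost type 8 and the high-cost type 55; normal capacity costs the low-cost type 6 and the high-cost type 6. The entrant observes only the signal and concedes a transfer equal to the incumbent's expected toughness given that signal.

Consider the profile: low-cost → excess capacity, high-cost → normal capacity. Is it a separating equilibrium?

If types separate, excess capacity earns payment 93 and normal capacity earns 52.
Low-cost: excess capacity gives 93 − 8 = 85; normal capacity gives 52 − 6 = 46. No deviation. ✓
High-cost: normal capacity gives 52 − 6 = 46; excess capacity gives 93 − 55 = 38. No deviation. ✓
Neither type gains from mimicking the other.

Yes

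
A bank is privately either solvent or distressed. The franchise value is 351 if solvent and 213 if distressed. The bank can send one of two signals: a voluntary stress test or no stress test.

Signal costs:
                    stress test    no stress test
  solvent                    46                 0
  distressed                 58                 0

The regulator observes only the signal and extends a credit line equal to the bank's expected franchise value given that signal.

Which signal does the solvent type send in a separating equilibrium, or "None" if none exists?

None

Try solvent → stress test, distressed → no stress test:
  If types separate, stress test earns payment 351 and no stress test earns 213.
  Solvent: stress test gives 351 − 46 = 305; no stress test gives 213 − 0 = 213. No deviation. ✓
  Distressed: no stress test gives 213 − 0 = 213; stress test gives 351 − 58 = 293. Would deviate. ✗
Try solvent → no stress test, distressed → stress test:
  If types separate, no stress test earns payment 351 and stress test earns 213.
  Solvent: no stress test gives 351 − 0 = 351; stress test gives 213 − 46 = 167. No deviation. ✓
  Distressed: stress test gives 213 − 58 = 155; no stress test gives 351 − 0 = 351. Would deviate. ✗
Neither assignment is incentive-compatible.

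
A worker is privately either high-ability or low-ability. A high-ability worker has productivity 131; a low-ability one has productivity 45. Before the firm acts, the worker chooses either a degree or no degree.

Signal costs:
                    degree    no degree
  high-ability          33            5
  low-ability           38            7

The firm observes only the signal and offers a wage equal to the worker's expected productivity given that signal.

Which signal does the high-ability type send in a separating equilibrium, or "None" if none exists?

None

Try high-ability → degree, low-ability → no degree:
  If types separate, degree earns payment 131 and no degree earns 45.
  High-ability: degree gives 131 − 33 = 98; no degree gives 45 − 5 = 40. No deviation. ✓
  Low-ability: no degree gives 45 − 7 = 38; degree gives 131 − 38 = 93. Would deviate. ✗
Try high-ability → no degree, low-ability → degree:
  If types separate, no degree earns payment 131 and degree earns 45.
  High-ability: no degree gives 131 − 5 = 126; degree gives 45 − 33 = 12. No deviation. ✓
  Low-ability: degree gives 45 − 38 = 7; no degree gives 131 − 7 = 124. Would deviate. ✗
Neither assignment is incentive-compatible.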